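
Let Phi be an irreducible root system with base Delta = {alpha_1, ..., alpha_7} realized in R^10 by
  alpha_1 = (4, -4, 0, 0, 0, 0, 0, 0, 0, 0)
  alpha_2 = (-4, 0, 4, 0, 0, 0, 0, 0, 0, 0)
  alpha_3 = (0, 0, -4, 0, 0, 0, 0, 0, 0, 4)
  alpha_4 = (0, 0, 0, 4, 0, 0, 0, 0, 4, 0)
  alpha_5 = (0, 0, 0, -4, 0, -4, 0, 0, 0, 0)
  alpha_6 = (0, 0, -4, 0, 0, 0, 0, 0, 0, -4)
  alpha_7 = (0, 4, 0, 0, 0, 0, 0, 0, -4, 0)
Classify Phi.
type D_7

Compute the Cartan integers a_ij = 2(alpha_i, alpha_j)/(alpha_j, alpha_j); the resulting 7x7 Cartan matrix is
[[2, -1, 0, 0, 0, 0, -1], [-1, 2, -1, 0, 0, -1, 0], [0, -1, 2, 0, 0, 0, 0], [0, 0, 0, 2, -1, 0, -1], [0, 0, 0, -1, 2, 0, 0], [0, -1, 0, 0, 0, 2, 0], [-1, 0, 0, -1, 0, 0, 2]].
All simple roots have the same length, so the diagram is simply laced. The associated Dynkin diagram is a chain of 5 nodes with a fork of two nodes at one end (D_7), so the type is D_7 (the algebra so(14)).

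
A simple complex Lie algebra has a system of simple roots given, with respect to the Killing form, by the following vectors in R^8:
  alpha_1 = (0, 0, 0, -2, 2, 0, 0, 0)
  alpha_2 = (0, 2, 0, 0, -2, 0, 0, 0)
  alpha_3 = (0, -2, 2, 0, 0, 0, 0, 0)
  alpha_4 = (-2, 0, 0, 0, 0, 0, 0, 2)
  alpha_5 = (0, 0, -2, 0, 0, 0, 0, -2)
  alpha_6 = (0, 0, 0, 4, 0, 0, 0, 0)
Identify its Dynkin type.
C_6

Compute the Cartan integers a_ij = 2(alpha_i, alpha_j)/(alpha_j, alpha_j); the resulting 6x6 Cartan matrix is
[[2, -1, 0, 0, 0, -1], [-1, 2, -1, 0, 0, 0], [0, -1, 2, 0, -1, 0], [0, 0, 0, 2, -1, 0], [0, 0, -1, -1, 2, 0], [-2, 0, 0, 0, 0, 2]].
The roots have two lengths (squared-length ratio 2:1); the short ones are alpha_{1,2,3,4,5}. The associated Dynkin diagram is a chain of 6 nodes with a double edge at one end; the terminal node there is the unique long simple root (C_6), so the type is C_6 (the algebra sp(12)).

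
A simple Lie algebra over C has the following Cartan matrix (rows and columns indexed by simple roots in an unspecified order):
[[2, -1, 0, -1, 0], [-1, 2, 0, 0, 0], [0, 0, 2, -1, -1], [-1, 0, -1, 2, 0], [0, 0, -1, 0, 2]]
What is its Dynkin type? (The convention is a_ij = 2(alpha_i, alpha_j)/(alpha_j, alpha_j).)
A5

The matrix has rank 5 with 2's on the diagonal. Reading the off-diagonal entries as Dynkin edges (a single edge where a_ij = a_ji = -1; a double or triple edge where a_ij * a_ji = 2 or 3), the diagram is a chain of 5 nodes with single edges (A_5). One simple-root ordering that puts it in standard form is (alpha_5, alpha_3, alpha_4, alpha_1, alpha_2). So the algebra is type A_5, i.e. sl(6).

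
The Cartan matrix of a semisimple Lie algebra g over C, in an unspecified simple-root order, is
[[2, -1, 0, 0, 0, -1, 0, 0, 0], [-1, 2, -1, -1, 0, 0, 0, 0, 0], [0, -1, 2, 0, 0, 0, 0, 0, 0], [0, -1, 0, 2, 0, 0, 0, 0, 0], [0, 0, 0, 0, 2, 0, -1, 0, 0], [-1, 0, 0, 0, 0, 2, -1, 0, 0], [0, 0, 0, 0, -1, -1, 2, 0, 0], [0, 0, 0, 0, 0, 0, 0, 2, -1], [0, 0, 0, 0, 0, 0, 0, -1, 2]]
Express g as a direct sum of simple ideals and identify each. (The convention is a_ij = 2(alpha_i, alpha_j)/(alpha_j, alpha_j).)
A2 ⊕ D7

The diagram associated to this matrix has two connected components: the simple roots {alpha_8, alpha_9} form a chain of 2 nodes with single edges (A_2), and {alpha_1, alpha_2, alpha_3, alpha_4, alpha_5, alpha_6, alpha_7} form a chain of 5 nodes with a fork of two nodes at one end (D_7). A semisimple Lie algebra decomposes uniquely as the direct sum of simple ideals, one per connected component of its Dynkin diagram, so g ≅ A_2 ⊕ D_7 (dimension 8 + 91 = 99).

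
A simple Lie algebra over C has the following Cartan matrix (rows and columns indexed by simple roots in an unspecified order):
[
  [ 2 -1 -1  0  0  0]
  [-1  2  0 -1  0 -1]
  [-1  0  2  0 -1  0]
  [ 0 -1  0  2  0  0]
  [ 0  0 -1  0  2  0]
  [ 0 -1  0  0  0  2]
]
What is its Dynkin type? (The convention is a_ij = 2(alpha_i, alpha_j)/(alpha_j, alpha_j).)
type D_6

The matrix has rank 6 with 2's on the diagonal. Reading the off-diagonal entries as Dynkin edges (a single edge where a_ij = a_ji = -1; a double or triple edge where a_ij * a_ji = 2 or 3), the diagram is a chain of 4 nodes with a fork of two nodes at one end (D_6). One simple-root ordering that puts it in standard form is (alpha_5, alpha_3, alpha_1, alpha_2, alpha_6, alpha_4). So the algebra is type D_6, i.e. so(12).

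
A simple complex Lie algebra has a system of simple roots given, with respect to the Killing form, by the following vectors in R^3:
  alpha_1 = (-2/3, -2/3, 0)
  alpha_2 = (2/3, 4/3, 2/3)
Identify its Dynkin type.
G2

Compute the Cartan integers a_ij = 2(alpha_i, alpha_j)/(alpha_j, alpha_j); the resulting 2x2 Cartan matrix is
[[2, -1], [-3, 2]].
The roots have two lengths (squared-length ratio 3:1); the short ones are alpha_{1}. The associated Dynkin diagram is two nodes joined by a triple edge (G_2), so the type is G_2.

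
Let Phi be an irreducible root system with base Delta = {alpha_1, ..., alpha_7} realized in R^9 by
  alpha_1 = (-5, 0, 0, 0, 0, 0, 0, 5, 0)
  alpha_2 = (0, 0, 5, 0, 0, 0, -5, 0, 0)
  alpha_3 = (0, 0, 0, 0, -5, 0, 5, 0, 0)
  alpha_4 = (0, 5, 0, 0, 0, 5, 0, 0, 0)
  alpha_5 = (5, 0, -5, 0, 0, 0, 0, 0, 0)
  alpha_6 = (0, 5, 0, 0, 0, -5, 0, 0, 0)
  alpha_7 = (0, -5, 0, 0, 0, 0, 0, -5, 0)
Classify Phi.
Compute the Cartan integers a_ij = 2(alpha_i, alpha_j)/(alpha_j, alpha_j); the resulting 7x7 Cartan matrix is
[[2, 0, 0, 0, -1, 0, -1], [0, 2, -1, 0, -1, 0, 0], [0, -1, 2, 0, 0, 0, 0], [0, 0, 0, 2, 0, 0, -1], [-1, -1, 0, 0, 2, 0, 0], [0, 0, 0, 0, 0, 2, -1], [-1, 0, 0, -1, 0, -1, 2]].
All simple roots have the same length, so the diagram is simply laced. The associated Dynkin diagram is a chain of 5 nodes with a fork of two nodes at one end (D_7), so the type is D_7 (the algebra so(14)).

D_7 (so(14))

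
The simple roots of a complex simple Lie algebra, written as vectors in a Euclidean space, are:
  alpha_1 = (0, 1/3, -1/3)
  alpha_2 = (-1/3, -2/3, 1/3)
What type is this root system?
Compute the Cartan integers a_ij = 2(alpha_i, alpha_j)/(alpha_j, alpha_j); the resulting 2x2 Cartan matrix is
[[2, -1], [-3, 2]].
The roots have two lengths (squared-length ratio 3:1); the short ones are alpha_{1}. The associated Dynkin diagram is two nodes joined by a triple edge (G_2), so the type is G_2.

G_2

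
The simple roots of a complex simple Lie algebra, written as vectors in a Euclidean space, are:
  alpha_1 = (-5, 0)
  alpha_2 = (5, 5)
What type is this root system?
Compute the Cartan integers a_ij = 2(alpha_i, alpha_j)/(alpha_j, alpha_j); the resulting 2x2 Cartan matrix is
[[2, -1], [-2, 2]].
The roots have two lengths (squared-length ratio 2:1); the short ones are alpha_{1}. The associated Dynkin diagram is a chain of 2 nodes with a double edge at one end; the terminal node there is the unique short simple root (B_2), so the type is B_2 (the algebra so(5)).

type B_2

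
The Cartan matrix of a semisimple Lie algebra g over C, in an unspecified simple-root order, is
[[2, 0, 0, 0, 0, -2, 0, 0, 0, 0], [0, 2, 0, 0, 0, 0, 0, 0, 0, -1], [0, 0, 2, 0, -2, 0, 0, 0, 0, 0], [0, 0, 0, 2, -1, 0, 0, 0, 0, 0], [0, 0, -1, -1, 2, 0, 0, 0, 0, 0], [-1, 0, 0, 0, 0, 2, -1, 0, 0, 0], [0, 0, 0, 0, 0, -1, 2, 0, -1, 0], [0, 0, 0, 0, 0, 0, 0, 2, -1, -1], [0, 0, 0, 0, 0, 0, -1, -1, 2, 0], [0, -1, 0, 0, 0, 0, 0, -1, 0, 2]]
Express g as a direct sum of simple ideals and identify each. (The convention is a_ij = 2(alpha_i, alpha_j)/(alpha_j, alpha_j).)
C_3 (sp(6)) + C_7 (sp(14))

The diagram associated to this matrix has two connected components: the simple roots {alpha_3, alpha_4, alpha_5} form a chain of 3 nodes with a double edge at one end; the terminal node there is the unique long simple root (C_3), and {alpha_1, alpha_2, alpha_6, alpha_7, alpha_8, alpha_9, alpha_10} form a chain of 7 nodes with a double edge at one end; the terminal node there is the unique long simple root (C_7). A semisimple Lie algebra decomposes uniquely as the direct sum of simple ideals, one per connected component of its Dynkin diagram, so g ≅ C_3 ⊕ C_7 (dimension 21 + 105 = 126).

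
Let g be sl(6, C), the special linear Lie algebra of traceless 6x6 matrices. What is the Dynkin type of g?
This is sl(6), which has dimension 6^2 - 1 = 35 and rank 6 - 1 = 5 (a Cartan subalgebra is the diagonal traceless matrices). In the classification of classical Lie algebras, the special linear algebra sl(n+1) has type A_n; here n = 5, so the Dynkin diagram is a chain of 5 nodes with single edges (A_5). Hence the type is A_5.

A_5 (sl(6))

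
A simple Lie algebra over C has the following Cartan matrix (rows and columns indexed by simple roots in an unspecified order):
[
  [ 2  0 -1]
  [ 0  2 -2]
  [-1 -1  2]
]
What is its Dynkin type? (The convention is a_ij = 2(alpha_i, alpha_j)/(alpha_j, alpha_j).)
The matrix has rank 3 with 2's on the diagonal. Reading the off-diagonal entries as Dynkin edges (a single edge where a_ij = a_ji = -1; a double or triple edge where a_ij * a_ji = 2 or 3), the diagram is a chain of 3 nodes with a double edge at one end; the terminal node there is the unique long simple root (C_3). One simple-root ordering that puts it in standard form is (alpha_1, alpha_3, alpha_2). So the algebra is type C_3, i.e. sp(6).

type C_3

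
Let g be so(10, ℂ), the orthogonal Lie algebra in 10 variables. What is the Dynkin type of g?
This is so(10) with 10 even, which has dimension 10(10-1)/2 = 45 and rank 10/2 = 5. In the classification of classical Lie algebras, the orthogonal algebra so(2n) in an even number of variables has type D_n; here n = 5, so the Dynkin diagram is a chain of 3 nodes with a fork of two nodes at one end (D_5). Hence the type is D_5.

D5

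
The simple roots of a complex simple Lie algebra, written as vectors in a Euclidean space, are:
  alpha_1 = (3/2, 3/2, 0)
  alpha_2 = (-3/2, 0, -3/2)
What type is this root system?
type A_2

Compute the Cartan integers a_ij = 2(alpha_i, alpha_j)/(alpha_j, alpha_j); the resulting 2x2 Cartan matrix is
[[2, -1], [-1, 2]].
All simple roots have the same length, so the diagram is simply laced. The associated Dynkin diagram is a chain of 2 nodes with single edges (A_2), so the type is A_2 (the algebra sl(3)).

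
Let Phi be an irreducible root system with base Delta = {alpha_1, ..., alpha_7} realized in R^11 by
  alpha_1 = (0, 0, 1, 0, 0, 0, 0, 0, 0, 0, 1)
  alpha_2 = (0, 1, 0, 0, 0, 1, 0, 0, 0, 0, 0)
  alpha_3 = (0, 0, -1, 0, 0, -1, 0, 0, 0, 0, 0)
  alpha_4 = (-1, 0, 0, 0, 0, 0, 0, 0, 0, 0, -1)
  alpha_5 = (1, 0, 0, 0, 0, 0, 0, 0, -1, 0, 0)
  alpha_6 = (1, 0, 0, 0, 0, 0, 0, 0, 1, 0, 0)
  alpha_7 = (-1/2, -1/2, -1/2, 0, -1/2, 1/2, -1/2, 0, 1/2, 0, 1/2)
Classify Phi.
E_7

Compute the Cartan integers a_ij = 2(alpha_i, alpha_j)/(alpha_j, alpha_j); the resulting 7x7 Cartan matrix is
[[2, 0, -1, -1, 0, 0, 0], [0, 2, -1, 0, 0, 0, 0], [-1, -1, 2, 0, 0, 0, 0], [-1, 0, 0, 2, -1, -1, 0], [0, 0, 0, -1, 2, 0, -1], [0, 0, 0, -1, 0, 2, 0], [0, 0, 0, 0, -1, 0, 2]].
All simple roots have the same length, so the diagram is simply laced. The associated Dynkin diagram is a chain of 6 nodes with one extra node attached to the third node from one end (E_7), so the type is E_7.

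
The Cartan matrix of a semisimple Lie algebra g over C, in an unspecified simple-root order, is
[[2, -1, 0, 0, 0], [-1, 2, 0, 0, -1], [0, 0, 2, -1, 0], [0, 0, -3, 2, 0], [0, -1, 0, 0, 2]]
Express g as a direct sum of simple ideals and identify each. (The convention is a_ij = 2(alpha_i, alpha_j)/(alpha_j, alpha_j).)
A_3 (sl(4)) ⊕ G_2

The diagram associated to this matrix has two connected components: the simple roots {alpha_1, alpha_2, alpha_5} form a chain of 3 nodes with single edges (A_3), and {alpha_3, alpha_4} form two nodes joined by a triple edge (G_2). A semisimple Lie algebra decomposes uniquely as the direct sum of simple ideals, one per connected component of its Dynkin diagram, so g ≅ A_3 ⊕ G_2 (dimension 15 + 14 = 29).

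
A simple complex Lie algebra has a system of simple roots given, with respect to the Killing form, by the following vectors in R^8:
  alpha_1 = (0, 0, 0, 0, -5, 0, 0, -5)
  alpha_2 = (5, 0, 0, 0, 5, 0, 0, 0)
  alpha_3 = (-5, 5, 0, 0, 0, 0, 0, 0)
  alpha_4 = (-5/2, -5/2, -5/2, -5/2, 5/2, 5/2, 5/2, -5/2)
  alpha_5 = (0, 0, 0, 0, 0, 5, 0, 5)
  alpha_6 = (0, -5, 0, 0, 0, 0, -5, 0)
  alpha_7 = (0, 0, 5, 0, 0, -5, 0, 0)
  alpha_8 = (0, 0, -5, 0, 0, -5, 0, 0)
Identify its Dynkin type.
E_8

Compute the Cartan integers a_ij = 2(alpha_i, alpha_j)/(alpha_j, alpha_j); the resulting 8x8 Cartan matrix is
[[2, -1, 0, 0, -1, 0, 0, 0], [-1, 2, -1, 0, 0, 0, 0, 0], [0, -1, 2, 0, 0, -1, 0, 0], [0, 0, 0, 2, 0, 0, -1, 0], [-1, 0, 0, 0, 2, 0, -1, -1], [0, 0, -1, 0, 0, 2, 0, 0], [0, 0, 0, -1, -1, 0, 2, 0], [0, 0, 0, 0, -1, 0, 0, 2]].
All simple roots have the same length, so the diagram is simply laced. The associated Dynkin diagram is a chain of 7 nodes with one extra node attached to the third node from one end (E_8), so the type is E_8.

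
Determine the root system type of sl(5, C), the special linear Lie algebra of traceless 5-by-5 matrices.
This is sl(5), which has dimension 5^2 - 1 = 24 and rank 5 - 1 = 4 (a Cartan subalgebra is the diagonal traceless matrices). In the classification of classical Lie algebras, the special linear algebra sl(n+1) has type A_n; here n = 4, so the Dynkin diagram is a chain of 4 nodes with single edges (A_4). Hence the type is A_4.

A4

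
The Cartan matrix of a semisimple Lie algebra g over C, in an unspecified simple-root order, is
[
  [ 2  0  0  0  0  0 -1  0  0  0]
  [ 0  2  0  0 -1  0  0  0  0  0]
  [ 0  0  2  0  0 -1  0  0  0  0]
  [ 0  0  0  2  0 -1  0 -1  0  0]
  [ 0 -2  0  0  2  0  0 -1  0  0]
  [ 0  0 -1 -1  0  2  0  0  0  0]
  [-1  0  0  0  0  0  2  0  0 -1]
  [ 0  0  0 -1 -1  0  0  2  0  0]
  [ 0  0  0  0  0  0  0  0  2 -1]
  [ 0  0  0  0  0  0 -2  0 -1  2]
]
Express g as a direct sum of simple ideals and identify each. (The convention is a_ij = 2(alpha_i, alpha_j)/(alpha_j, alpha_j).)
The diagram associated to this matrix has two connected components: the simple roots {alpha_2, alpha_3, alpha_4, alpha_5, alpha_6, alpha_8} form a chain of 6 nodes with a double edge at one end; the terminal node there is the unique short simple root (B_6), and {alpha_1, alpha_7, alpha_9, alpha_10} form a chain of 4 nodes with a double edge between the middle two (F_4). A semisimple Lie algebra decomposes uniquely as the direct sum of simple ideals, one per connected component of its Dynkin diagram, so g ≅ B_6 ⊕ F_4 (dimension 78 + 52 = 130).

B_6 (so(13)) ⊕ F_4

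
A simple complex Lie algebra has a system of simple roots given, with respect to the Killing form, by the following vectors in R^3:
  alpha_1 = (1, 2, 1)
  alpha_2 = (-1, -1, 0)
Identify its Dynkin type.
Compute the Cartan integers a_ij = 2(alpha_i, alpha_j)/(alpha_j, alpha_j); the resulting 2x2 Cartan matrix is
[[2, -3], [-1, 2]].
The roots have two lengths (squared-length ratio 3:1); the short ones are alpha_{2}. The associated Dynkin diagram is two nodes joined by a triple edge (G_2), so the type is G_2.

G_2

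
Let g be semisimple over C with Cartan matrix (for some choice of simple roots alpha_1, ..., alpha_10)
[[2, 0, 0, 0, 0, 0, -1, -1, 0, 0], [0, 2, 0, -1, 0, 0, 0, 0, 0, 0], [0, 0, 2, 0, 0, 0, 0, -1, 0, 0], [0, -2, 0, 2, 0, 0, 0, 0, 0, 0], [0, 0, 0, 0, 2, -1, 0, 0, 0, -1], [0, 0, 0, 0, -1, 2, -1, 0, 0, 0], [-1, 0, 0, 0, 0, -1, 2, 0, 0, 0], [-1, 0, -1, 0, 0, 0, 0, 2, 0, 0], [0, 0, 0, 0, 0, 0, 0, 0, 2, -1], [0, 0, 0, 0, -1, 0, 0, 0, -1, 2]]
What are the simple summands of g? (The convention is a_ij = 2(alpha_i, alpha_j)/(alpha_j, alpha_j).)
type A_8 ⊕ type B_2

The diagram associated to this matrix has two connected components: the simple roots {alpha_1, alpha_3, alpha_5, alpha_6, alpha_7, alpha_8, alpha_9, alpha_10} form a chain of 8 nodes with single edges (A_8), and {alpha_2, alpha_4} form a chain of 2 nodes with a double edge at one end; the terminal node there is the unique short simple root (B_2). A semisimple Lie algebra decomposes uniquely as the direct sum of simple ideals, one per connected component of its Dynkin diagram, so g ≅ A_8 ⊕ B_2 (dimension 80 + 10 = 90).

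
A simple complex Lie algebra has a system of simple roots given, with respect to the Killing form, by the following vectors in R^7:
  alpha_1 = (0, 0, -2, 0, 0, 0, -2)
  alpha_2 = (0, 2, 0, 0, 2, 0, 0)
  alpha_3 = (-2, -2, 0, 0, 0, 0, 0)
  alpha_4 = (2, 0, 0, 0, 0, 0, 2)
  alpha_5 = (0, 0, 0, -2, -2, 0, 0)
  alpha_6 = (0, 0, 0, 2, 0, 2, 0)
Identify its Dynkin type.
A_6 (sl(7))

Compute the Cartan integers a_ij = 2(alpha_i, alpha_j)/(alpha_j, alpha_j); the resulting 6x6 Cartan matrix is
[[2, 0, 0, -1, 0, 0], [0, 2, -1, 0, -1, 0], [0, -1, 2, -1, 0, 0], [-1, 0, -1, 2, 0, 0], [0, -1, 0, 0, 2, -1], [0, 0, 0, 0, -1, 2]].
All simple roots have the same length, so the diagram is simply laced. The associated Dynkin diagram is a chain of 6 nodes with single edges (A_6), so the type is A_6 (the algebra sl(7)).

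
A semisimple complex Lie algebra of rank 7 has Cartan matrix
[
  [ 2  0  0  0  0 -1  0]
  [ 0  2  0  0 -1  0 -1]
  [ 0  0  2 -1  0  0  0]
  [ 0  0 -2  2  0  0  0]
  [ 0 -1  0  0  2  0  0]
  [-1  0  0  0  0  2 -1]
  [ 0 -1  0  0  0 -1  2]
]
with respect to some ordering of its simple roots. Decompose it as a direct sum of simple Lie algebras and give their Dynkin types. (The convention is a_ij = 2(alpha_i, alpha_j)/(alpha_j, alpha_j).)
The diagram associated to this matrix has two connected components: the simple roots {alpha_1, alpha_2, alpha_5, alpha_6, alpha_7} form a chain of 5 nodes with single edges (A_5), and {alpha_3, alpha_4} form a chain of 2 nodes with a double edge at one end; the terminal node there is the unique short simple root (B_2). A semisimple Lie algebra decomposes uniquely as the direct sum of simple ideals, one per connected component of its Dynkin diagram, so g ≅ A_5 ⊕ B_2 (dimension 35 + 10 = 45).

A5 + B2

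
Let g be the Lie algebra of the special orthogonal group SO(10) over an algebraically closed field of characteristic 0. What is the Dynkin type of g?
This is so(10) with 10 even, which has dimension 10(10-1)/2 = 45 and rank 10/2 = 5. In the classification of classical Lie algebras, the orthogonal algebra so(2n) in an even number of variables has type D_n; here n = 5, so the Dynkin diagram is a chain of 3 nodes with a fork of two nodes at one end (D_5). Hence the type is D_5.

D5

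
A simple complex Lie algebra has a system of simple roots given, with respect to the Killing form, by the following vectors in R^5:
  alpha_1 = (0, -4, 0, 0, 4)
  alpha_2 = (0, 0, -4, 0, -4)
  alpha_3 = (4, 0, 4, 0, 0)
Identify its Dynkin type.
Compute the Cartan integers a_ij = 2(alpha_i, alpha_j)/(alpha_j, alpha_j); the resulting 3x3 Cartan matrix is
[[2, -1, 0], [-1, 2, -1], [0, -1, 2]].
All simple roots have the same length, so the diagram is simply laced. The associated Dynkin diagram is a chain of 3 nodes with single edges (A_3), so the type is A_3 (the algebra sl(4)).

A_3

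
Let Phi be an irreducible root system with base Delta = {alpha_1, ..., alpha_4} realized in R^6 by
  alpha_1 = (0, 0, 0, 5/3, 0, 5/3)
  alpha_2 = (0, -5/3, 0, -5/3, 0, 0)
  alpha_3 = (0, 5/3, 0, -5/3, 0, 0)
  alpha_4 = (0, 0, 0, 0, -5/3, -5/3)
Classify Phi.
Compute the Cartan integers a_ij = 2(alpha_i, alpha_j)/(alpha_j, alpha_j); the resulting 4x4 Cartan matrix is
[[2, -1, -1, -1], [-1, 2, 0, 0], [-1, 0, 2, 0], [-1, 0, 0, 2]].
All simple roots have the same length, so the diagram is simply laced. The associated Dynkin diagram is a chain of 2 nodes with a fork of two nodes at one end (D_4), so the type is D_4 (the algebra so(8)).

type D_4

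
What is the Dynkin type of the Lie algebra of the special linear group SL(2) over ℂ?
A_1 (sl(2))

This is sl(2), which has dimension 2^2 - 1 = 3 and rank 2 - 1 = 1 (a Cartan subalgebra is the diagonal traceless matrices). In the classification of classical Lie algebras, the special linear algebra sl(n+1) has type A_n; here n = 1, so the Dynkin diagram is a chain of 1 nodes with single edges (A_1). Hence the type is A_1.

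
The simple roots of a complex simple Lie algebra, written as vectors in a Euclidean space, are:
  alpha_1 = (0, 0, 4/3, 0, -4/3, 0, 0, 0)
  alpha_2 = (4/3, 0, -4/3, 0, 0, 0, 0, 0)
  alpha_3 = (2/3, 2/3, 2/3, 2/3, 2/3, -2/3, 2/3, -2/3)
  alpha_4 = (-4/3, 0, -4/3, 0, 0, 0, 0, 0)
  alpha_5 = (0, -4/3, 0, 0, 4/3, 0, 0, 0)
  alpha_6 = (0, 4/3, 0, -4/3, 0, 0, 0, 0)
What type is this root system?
Compute the Cartan integers a_ij = 2(alpha_i, alpha_j)/(alpha_j, alpha_j); the resulting 6x6 Cartan matrix is
[[2, -1, 0, -1, -1, 0], [-1, 2, 0, 0, 0, 0], [0, 0, 2, -1, 0, 0], [-1, 0, -1, 2, 0, 0], [-1, 0, 0, 0, 2, -1], [0, 0, 0, 0, -1, 2]].
All simple roots have the same length, so the diagram is simply laced. The associated Dynkin diagram is a chain of 5 nodes with one extra node attached to the third node from one end (E_6), so the type is E_6.

E_6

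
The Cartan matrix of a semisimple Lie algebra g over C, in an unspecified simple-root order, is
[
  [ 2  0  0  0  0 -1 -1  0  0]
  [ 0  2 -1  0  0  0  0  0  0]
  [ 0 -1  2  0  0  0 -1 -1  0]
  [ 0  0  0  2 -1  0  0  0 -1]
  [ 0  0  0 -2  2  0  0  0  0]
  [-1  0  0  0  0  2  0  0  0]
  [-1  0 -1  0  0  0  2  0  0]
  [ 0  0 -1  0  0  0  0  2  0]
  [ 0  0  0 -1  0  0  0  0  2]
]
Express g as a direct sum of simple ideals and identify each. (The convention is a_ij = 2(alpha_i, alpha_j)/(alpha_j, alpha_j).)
C3 + D6

The diagram associated to this matrix has two connected components: the simple roots {alpha_4, alpha_5, alpha_9} form a chain of 3 nodes with a double edge at one end; the terminal node there is the unique long simple root (C_3), and {alpha_1, alpha_2, alpha_3, alpha_6, alpha_7, alpha_8} form a chain of 4 nodes with a fork of two nodes at one end (D_6). A semisimple Lie algebra decomposes uniquely as the direct sum of simple ideals, one per connected component of its Dynkin diagram, so g ≅ C_3 ⊕ D_6 (dimension 21 + 66 = 87).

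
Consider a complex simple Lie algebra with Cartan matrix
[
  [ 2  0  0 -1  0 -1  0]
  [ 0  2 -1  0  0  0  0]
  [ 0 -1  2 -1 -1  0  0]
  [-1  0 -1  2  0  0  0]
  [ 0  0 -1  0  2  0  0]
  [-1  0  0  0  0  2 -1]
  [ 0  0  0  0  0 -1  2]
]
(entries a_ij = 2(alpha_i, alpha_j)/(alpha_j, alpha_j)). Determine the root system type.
D_7 (so(14))

The matrix has rank 7 with 2's on the diagonal. Reading the off-diagonal entries as Dynkin edges (a single edge where a_ij = a_ji = -1; a double or triple edge where a_ij * a_ji = 2 or 3), the diagram is a chain of 5 nodes with a fork of two nodes at one end (D_7). One simple-root ordering that puts it in standard form is (alpha_7, alpha_6, alpha_1, alpha_4, alpha_3, alpha_5, alpha_2). So the algebra is type D_7, i.e. so(14).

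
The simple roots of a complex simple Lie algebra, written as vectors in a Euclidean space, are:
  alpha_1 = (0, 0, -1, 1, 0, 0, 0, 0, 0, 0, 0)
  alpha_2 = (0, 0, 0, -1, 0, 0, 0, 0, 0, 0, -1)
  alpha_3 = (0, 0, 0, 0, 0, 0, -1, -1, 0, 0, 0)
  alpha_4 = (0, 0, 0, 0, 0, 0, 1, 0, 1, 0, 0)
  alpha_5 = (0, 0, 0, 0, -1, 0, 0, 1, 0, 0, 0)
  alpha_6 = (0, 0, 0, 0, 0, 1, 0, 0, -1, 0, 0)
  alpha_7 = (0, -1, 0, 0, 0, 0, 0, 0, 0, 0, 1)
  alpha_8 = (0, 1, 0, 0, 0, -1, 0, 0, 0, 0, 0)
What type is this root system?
A_8 (sl(9))

Compute the Cartan integers a_ij = 2(alpha_i, alpha_j)/(alpha_j, alpha_j); the resulting 8x8 Cartan matrix is
[[2, -1, 0, 0, 0, 0, 0, 0], [-1, 2, 0, 0, 0, 0, -1, 0], [0, 0, 2, -1, -1, 0, 0, 0], [0, 0, -1, 2, 0, -1, 0, 0], [0, 0, -1, 0, 2, 0, 0, 0], [0, 0, 0, -1, 0, 2, 0, -1], [0, -1, 0, 0, 0, 0, 2, -1], [0, 0, 0, 0, 0, -1, -1, 2]].
All simple roots have the same length, so the diagram is simply laced. The associated Dynkin diagram is a chain of 8 nodes with single edges (A_8), so the type is A_8 (the algebra sl(9)).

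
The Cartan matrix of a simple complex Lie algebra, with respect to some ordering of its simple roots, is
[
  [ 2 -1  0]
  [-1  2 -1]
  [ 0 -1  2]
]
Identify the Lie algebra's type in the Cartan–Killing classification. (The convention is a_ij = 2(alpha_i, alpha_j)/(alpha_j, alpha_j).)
The matrix has rank 3 with 2's on the diagonal. Reading the off-diagonal entries as Dynkin edges (a single edge where a_ij = a_ji = -1; a double or triple edge where a_ij * a_ji = 2 or 3), the diagram is a chain of 3 nodes with single edges (A_3). One simple-root ordering that puts it in standard form is (alpha_3, alpha_2, alpha_1). So the algebra is type A_3, i.e. sl(4).

A_3 (sl(4))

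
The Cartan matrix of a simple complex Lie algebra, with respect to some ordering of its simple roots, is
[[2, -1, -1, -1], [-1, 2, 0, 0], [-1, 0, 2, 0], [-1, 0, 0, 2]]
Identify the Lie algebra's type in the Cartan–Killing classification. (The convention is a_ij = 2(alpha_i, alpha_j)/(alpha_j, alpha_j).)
The matrix has rank 4 with 2's on the diagonal. Reading the off-diagonal entries as Dynkin edges (a single edge where a_ij = a_ji = -1; a double or triple edge where a_ij * a_ji = 2 or 3), the diagram is a chain of 2 nodes with a fork of two nodes at one end (D_4). One simple-root ordering that puts it in standard form is (alpha_4, alpha_1, alpha_2, alpha_3). So the algebra is type D_4, i.e. so(8).

D_4 (so(8))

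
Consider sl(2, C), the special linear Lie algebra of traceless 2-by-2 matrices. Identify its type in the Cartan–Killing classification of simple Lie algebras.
This is sl(2), which has dimension 2^2 - 1 = 3 and rank 2 - 1 = 1 (a Cartan subalgebra is the diagonal traceless matrices). In the classification of classical Lie algebras, the special linear algebra sl(n+1) has type A_n; here n = 1, so the Dynkin diagram is a chain of 1 nodes with single edges (A_1). Hence the type is A_1.

A1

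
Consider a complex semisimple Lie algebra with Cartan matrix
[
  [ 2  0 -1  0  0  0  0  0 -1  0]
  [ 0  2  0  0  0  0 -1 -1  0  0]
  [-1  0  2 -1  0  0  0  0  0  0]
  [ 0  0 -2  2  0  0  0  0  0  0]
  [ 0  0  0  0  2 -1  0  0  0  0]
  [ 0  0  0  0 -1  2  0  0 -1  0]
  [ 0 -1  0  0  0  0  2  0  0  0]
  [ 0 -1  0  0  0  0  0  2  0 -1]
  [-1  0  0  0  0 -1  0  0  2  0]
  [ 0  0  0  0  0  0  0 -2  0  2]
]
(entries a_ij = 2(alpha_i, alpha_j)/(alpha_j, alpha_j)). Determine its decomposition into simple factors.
type C_4 + type C_6

The diagram associated to this matrix has two connected components: the simple roots {alpha_2, alpha_7, alpha_8, alpha_10} form a chain of 4 nodes with a double edge at one end; the terminal node there is the unique long simple root (C_4), and {alpha_1, alpha_3, alpha_4, alpha_5, alpha_6, alpha_9} form a chain of 6 nodes with a double edge at one end; the terminal node there is the unique long simple root (C_6). A semisimple Lie algebra decomposes uniquely as the direct sum of simple ideals, one per connected component of its Dynkin diagram, so g ≅ C_4 ⊕ C_6 (dimension 36 + 78 = 114).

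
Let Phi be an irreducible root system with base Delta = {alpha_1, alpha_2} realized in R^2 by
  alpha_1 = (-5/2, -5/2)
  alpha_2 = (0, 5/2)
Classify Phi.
B_2

Compute the Cartan integers a_ij = 2(alpha_i, alpha_j)/(alpha_j, alpha_j); the resulting 2x2 Cartan matrix is
[[2, -2], [-1, 2]].
The roots have two lengths (squared-length ratio 2:1); the short ones are alpha_{2}. The associated Dynkin diagram is a chain of 2 nodes with a double edge at one end; the terminal node there is the unique short simple root (B_2), so the type is B_2 (the algebra so(5)).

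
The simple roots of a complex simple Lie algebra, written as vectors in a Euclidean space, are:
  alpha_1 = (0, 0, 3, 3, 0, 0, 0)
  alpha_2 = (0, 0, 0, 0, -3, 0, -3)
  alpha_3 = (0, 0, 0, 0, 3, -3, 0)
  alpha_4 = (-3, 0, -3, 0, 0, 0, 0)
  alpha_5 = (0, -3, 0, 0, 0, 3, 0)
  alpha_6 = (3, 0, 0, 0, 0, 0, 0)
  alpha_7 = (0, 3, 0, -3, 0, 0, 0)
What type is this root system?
B_7 (so(15))

Compute the Cartan integers a_ij = 2(alpha_i, alpha_j)/(alpha_j, alpha_j); the resulting 7x7 Cartan matrix is
[[2, 0, 0, -1, 0, 0, -1], [0, 2, -1, 0, 0, 0, 0], [0, -1, 2, 0, -1, 0, 0], [-1, 0, 0, 2, 0, -2, 0], [0, 0, -1, 0, 2, 0, -1], [0, 0, 0, -1, 0, 2, 0], [-1, 0, 0, 0, -1, 0, 2]].
The roots have two lengths (squared-length ratio 2:1); the short ones are alpha_{6}. The associated Dynkin diagram is a chain of 7 nodes with a double edge at one end; the terminal node there is the unique short simple root (B_7), so the type is B_7 (the algebra so(15)).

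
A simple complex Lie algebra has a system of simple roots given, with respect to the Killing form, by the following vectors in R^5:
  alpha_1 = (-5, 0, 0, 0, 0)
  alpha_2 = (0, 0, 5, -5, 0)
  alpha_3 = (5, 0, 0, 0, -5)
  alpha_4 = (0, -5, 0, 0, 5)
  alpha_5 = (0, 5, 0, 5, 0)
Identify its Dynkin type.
type B_5

Compute the Cartan integers a_ij = 2(alpha_i, alpha_j)/(alpha_j, alpha_j); the resulting 5x5 Cartan matrix is
[[2, 0, -1, 0, 0], [0, 2, 0, 0, -1], [-2, 0, 2, -1, 0], [0, 0, -1, 2, -1], [0, -1, 0, -1, 2]].
The roots have two lengths (squared-length ratio 2:1); the short ones are alpha_{1}. The associated Dynkin diagram is a chain of 5 nodes with a double edge at one end; the terminal node there is the unique short simple root (B_5), so the type is B_5 (the algebra so(11)).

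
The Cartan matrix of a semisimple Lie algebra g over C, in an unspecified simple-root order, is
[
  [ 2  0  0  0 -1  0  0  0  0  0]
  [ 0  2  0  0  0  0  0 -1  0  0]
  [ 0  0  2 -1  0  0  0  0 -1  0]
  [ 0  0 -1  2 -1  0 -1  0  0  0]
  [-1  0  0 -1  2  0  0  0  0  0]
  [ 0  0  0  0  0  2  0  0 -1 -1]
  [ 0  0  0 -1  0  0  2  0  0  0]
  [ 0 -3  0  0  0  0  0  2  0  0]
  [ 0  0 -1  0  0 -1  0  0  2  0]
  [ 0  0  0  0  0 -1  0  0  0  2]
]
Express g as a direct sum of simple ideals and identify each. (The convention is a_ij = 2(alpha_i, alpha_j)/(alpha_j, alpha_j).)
The diagram associated to this matrix has two connected components: the simple roots {alpha_1, alpha_3, alpha_4, alpha_5, alpha_6, alpha_7, alpha_9, alpha_10} form a chain of 7 nodes with one extra node attached to the third node from one end (E_8), and {alpha_2, alpha_8} form two nodes joined by a triple edge (G_2). A semisimple Lie algebra decomposes uniquely as the direct sum of simple ideals, one per connected component of its Dynkin diagram, so g ≅ E_8 ⊕ G_2 (dimension 248 + 14 = 262).

E_8 ⊕ G_2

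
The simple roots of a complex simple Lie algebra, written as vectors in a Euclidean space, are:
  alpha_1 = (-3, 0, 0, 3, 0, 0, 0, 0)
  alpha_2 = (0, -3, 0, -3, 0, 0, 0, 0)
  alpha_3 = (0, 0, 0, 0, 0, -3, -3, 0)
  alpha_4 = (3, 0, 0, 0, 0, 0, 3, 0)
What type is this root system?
A_4

Compute the Cartan integers a_ij = 2(alpha_i, alpha_j)/(alpha_j, alpha_j); the resulting 4x4 Cartan matrix is
[[2, -1, 0, -1], [-1, 2, 0, 0], [0, 0, 2, -1], [-1, 0, -1, 2]].
All simple roots have the same length, so the diagram is simply laced. The associated Dynkin diagram is a chain of 4 nodes with single edges (A_4), so the type is A_4 (the algebra sl(5)).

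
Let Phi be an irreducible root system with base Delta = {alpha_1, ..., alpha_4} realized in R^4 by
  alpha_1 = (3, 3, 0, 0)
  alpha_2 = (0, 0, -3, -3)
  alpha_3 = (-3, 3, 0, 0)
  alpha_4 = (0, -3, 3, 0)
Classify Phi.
Compute the Cartan integers a_ij = 2(alpha_i, alpha_j)/(alpha_j, alpha_j); the resulting 4x4 Cartan matrix is
[[2, 0, 0, -1], [0, 2, 0, -1], [0, 0, 2, -1], [-1, -1, -1, 2]].
All simple roots have the same length, so the diagram is simply laced. The associated Dynkin diagram is a chain of 2 nodes with a fork of two nodes at one end (D_4), so the type is D_4 (the algebra so(8)).

type D_4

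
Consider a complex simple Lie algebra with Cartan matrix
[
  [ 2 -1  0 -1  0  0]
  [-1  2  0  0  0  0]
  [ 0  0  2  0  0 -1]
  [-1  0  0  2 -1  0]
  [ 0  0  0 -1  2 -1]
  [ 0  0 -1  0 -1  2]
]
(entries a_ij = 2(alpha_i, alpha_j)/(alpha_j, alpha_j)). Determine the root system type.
A_6

The matrix has rank 6 with 2's on the diagonal. Reading the off-diagonal entries as Dynkin edges (a single edge where a_ij = a_ji = -1; a double or triple edge where a_ij * a_ji = 2 or 3), the diagram is a chain of 6 nodes with single edges (A_6). One simple-root ordering that puts it in standard form is (alpha_2, alpha_1, alpha_4, alpha_5, alpha_6, alpha_3). So the algebra is type A_6, i.e. sl(7).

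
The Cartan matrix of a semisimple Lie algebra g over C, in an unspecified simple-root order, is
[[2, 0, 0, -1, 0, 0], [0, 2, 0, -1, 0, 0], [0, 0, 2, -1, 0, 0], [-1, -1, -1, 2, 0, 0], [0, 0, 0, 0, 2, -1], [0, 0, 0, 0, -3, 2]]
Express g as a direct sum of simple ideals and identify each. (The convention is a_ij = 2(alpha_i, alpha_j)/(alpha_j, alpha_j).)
The diagram associated to this matrix has two connected components: the simple roots {alpha_1, alpha_2, alpha_3, alpha_4} form a chain of 2 nodes with a fork of two nodes at one end (D_4), and {alpha_5, alpha_6} form two nodes joined by a triple edge (G_2). A semisimple Lie algebra decomposes uniquely as the direct sum of simple ideals, one per connected component of its Dynkin diagram, so g ≅ D_4 ⊕ G_2 (dimension 28 + 14 = 42).

D_4 + G_2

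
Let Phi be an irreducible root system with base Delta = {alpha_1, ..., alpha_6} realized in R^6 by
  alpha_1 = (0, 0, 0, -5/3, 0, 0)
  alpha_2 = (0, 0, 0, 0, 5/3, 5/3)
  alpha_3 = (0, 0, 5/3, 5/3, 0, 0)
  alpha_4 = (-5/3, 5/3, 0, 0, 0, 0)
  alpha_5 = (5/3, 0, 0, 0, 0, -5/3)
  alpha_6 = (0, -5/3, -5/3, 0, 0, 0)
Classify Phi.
B_6

Compute the Cartan integers a_ij = 2(alpha_i, alpha_j)/(alpha_j, alpha_j); the resulting 6x6 Cartan matrix is
[[2, 0, -1, 0, 0, 0], [0, 2, 0, 0, -1, 0], [-2, 0, 2, 0, 0, -1], [0, 0, 0, 2, -1, -1], [0, -1, 0, -1, 2, 0], [0, 0, -1, -1, 0, 2]].
The roots have two lengths (squared-length ratio 2:1); the short ones are alpha_{1}. The associated Dynkin diagram is a chain of 6 nodes with a double edge at one end; the terminal node there is the unique short simple root (B_6), so the type is B_6 (the algebra so(13)).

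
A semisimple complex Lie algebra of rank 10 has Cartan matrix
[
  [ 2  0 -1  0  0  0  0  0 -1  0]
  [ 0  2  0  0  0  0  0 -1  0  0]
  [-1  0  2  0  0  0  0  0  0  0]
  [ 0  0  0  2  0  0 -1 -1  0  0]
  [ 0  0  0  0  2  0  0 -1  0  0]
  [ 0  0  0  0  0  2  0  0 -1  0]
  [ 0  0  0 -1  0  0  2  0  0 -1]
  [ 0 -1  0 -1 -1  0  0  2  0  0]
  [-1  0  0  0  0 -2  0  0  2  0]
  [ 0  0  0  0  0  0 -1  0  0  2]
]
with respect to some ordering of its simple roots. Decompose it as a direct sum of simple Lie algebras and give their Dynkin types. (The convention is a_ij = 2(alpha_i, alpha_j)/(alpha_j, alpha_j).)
B_4 + D_6

The diagram associated to this matrix has two connected components: the simple roots {alpha_1, alpha_3, alpha_6, alpha_9} form a chain of 4 nodes with a double edge at one end; the terminal node there is the unique short simple root (B_4), and {alpha_2, alpha_4, alpha_5, alpha_7, alpha_8, alpha_10} form a chain of 4 nodes with a fork of two nodes at one end (D_6). A semisimple Lie algebra decomposes uniquely as the direct sum of simple ideals, one per connected component of its Dynkin diagram, so g ≅ B_4 ⊕ D_6 (dimension 36 + 66 = 102).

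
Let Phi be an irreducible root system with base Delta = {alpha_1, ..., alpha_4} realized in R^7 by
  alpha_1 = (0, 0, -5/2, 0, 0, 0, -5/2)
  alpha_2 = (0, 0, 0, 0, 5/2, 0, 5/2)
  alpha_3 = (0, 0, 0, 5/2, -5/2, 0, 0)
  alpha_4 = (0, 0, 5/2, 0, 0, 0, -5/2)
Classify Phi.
Compute the Cartan integers a_ij = 2(alpha_i, alpha_j)/(alpha_j, alpha_j); the resulting 4x4 Cartan matrix is
[[2, -1, 0, 0], [-1, 2, -1, -1], [0, -1, 2, 0], [0, -1, 0, 2]].
All simple roots have the same length, so the diagram is simply laced. The associated Dynkin diagram is a chain of 2 nodes with a fork of two nodes at one end (D_4), so the type is D_4 (the algebra so(8)).

D_4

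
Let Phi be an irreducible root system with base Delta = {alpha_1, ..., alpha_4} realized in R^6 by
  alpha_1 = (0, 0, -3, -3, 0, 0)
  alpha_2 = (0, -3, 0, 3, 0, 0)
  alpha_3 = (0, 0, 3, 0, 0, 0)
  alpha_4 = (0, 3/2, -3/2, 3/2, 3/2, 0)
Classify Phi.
F4

Compute the Cartan integers a_ij = 2(alpha_i, alpha_j)/(alpha_j, alpha_j); the resulting 4x4 Cartan matrix is
[[2, -1, -2, 0], [-1, 2, 0, 0], [-1, 0, 2, -1], [0, 0, -1, 2]].
The roots have two lengths (squared-length ratio 2:1); the short ones are alpha_{3,4}. The associated Dynkin diagram is a chain of 4 nodes with a double edge between the middle two (F_4), so the type is F_4.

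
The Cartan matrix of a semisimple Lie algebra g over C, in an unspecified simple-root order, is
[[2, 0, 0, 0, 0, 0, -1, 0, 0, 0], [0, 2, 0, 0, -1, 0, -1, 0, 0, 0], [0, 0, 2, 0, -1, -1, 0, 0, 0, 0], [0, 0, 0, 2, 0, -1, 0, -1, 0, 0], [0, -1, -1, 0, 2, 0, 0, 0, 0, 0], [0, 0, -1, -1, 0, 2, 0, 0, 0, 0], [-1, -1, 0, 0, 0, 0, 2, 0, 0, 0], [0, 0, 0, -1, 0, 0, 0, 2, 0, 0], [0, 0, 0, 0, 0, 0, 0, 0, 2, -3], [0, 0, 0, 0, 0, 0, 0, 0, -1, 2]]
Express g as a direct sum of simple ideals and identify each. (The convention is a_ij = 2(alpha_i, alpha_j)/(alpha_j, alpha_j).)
type A_8 ⊕ type G_2

The diagram associated to this matrix has two connected components: the simple roots {alpha_1, alpha_2, alpha_3, alpha_4, alpha_5, alpha_6, alpha_7, alpha_8} form a chain of 8 nodes with single edges (A_8), and {alpha_9, alpha_10} form two nodes joined by a triple edge (G_2). A semisimple Lie algebra decomposes uniquely as the direct sum of simple ideals, one per connected component of its Dynkin diagram, so g ≅ A_8 ⊕ G_2 (dimension 80 + 14 = 94).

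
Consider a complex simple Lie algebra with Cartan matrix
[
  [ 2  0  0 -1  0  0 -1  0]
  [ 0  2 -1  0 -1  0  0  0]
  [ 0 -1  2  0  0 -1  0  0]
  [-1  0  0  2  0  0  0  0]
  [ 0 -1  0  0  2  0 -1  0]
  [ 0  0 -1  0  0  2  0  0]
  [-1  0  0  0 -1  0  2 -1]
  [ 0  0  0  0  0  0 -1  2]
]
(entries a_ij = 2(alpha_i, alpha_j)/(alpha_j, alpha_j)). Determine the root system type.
The matrix has rank 8 with 2's on the diagonal. Reading the off-diagonal entries as Dynkin edges (a single edge where a_ij = a_ji = -1; a double or triple edge where a_ij * a_ji = 2 or 3), the diagram is a chain of 7 nodes with one extra node attached to the third node from one end (E_8). One simple-root ordering that puts it in standard form is (alpha_4, alpha_8, alpha_1, alpha_7, alpha_5, alpha_2, alpha_3, alpha_6). So the algebra is type E_8.

E_8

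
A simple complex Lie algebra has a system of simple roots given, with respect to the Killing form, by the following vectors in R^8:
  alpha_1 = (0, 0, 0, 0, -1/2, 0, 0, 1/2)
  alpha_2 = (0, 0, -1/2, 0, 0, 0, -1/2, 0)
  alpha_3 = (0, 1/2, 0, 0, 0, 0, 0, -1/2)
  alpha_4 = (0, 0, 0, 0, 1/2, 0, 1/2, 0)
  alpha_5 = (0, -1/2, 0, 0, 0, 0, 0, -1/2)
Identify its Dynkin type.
D_5 (so(10))

Compute the Cartan integers a_ij = 2(alpha_i, alpha_j)/(alpha_j, alpha_j); the resulting 5x5 Cartan matrix is
[[2, 0, -1, -1, -1], [0, 2, 0, -1, 0], [-1, 0, 2, 0, 0], [-1, -1, 0, 2, 0], [-1, 0, 0, 0, 2]].
All simple roots have the same length, so the diagram is simply laced. The associated Dynkin diagram is a chain of 3 nodes with a fork of two nodes at one end (D_5), so the type is D_5 (the algebra so(10)).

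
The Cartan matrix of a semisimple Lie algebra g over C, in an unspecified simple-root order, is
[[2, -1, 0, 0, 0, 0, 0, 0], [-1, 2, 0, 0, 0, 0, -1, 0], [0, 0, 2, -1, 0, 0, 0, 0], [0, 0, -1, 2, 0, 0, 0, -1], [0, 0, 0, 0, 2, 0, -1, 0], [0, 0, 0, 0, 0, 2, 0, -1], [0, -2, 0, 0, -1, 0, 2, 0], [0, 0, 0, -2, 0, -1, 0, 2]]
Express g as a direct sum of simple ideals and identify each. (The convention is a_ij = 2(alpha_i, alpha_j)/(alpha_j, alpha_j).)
type F_4 + type F_4

The diagram associated to this matrix has two connected components: the simple roots {alpha_3, alpha_4, alpha_6, alpha_8} form a chain of 4 nodes with a double edge between the middle two (F_4), and {alpha_1, alpha_2, alpha_5, alpha_7} form a chain of 4 nodes with a double edge between the middle two (F_4). A semisimple Lie algebra decomposes uniquely as the direct sum of simple ideals, one per connected component of its Dynkin diagram, so g ≅ F_4 ⊕ F_4 (dimension 52 + 52 = 104).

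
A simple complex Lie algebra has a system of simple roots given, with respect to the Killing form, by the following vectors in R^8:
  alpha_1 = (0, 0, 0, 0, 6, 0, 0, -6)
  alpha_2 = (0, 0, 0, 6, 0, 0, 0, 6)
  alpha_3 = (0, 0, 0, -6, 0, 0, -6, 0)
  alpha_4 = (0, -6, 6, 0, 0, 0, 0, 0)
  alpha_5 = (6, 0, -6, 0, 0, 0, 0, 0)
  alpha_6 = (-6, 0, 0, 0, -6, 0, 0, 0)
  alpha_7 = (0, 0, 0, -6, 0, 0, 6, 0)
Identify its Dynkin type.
D_7 (so(14))

Compute the Cartan integers a_ij = 2(alpha_i, alpha_j)/(alpha_j, alpha_j); the resulting 7x7 Cartan matrix is
[[2, -1, 0, 0, 0, -1, 0], [-1, 2, -1, 0, 0, 0, -1], [0, -1, 2, 0, 0, 0, 0], [0, 0, 0, 2, -1, 0, 0], [0, 0, 0, -1, 2, -1, 0], [-1, 0, 0, 0, -1, 2, 0], [0, -1, 0, 0, 0, 0, 2]].
All simple roots have the same length, so the diagram is simply laced. The associated Dynkin diagram is a chain of 5 nodes with a fork of two nodes at one end (D_7), so the type is D_7 (the algebra so(14)).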